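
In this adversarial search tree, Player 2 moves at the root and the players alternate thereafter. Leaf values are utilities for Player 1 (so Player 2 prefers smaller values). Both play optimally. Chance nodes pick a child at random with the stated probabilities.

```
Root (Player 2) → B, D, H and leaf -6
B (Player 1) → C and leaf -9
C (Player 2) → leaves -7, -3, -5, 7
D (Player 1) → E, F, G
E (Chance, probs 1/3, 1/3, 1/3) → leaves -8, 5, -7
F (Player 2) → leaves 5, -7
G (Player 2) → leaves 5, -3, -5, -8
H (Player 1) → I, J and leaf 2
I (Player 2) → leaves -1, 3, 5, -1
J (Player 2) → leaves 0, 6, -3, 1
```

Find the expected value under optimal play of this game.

C (Player 2): min(-7, -3, -5, 7) = -7
B (Player 1): max(-7, -9) = -7
E (Chance): 1/3·-8 + 1/3·5 + 1/3·-7 = -3.33
F (Player 2): min(5, -7) = -7
G (Player 2): min(5, -3, -5, -8) = -8
D (Player 1): max(-3.33, -7, -8) = -3.33
I (Player 2): min(-1, 3, 5, -1) = -1
J (Player 2): min(0, 6, -3, 1) = -3
H (Player 1): max(-1, -3, 2) = 2
Root (Player 2): min(-7, -3.33, 2, -6) = -7

-7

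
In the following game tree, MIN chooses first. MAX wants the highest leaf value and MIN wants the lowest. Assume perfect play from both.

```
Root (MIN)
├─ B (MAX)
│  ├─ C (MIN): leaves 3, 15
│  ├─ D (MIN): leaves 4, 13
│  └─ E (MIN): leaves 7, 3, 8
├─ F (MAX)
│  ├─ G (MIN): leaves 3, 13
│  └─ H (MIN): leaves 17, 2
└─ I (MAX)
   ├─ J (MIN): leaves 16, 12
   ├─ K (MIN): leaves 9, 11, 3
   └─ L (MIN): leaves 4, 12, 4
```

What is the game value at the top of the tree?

C (MIN): min(3, 15) = 3
D (MIN): min(4, 13) = 4
E (MIN): min(7, 3, 8) = 3
B (MAX): max(3, 4, 3) = 4
G (MIN): min(3, 13) = 3
H (MIN): min(17, 2) = 2
F (MAX): max(3, 2) = 3
J (MIN): min(16, 12) = 12
K (MIN): min(9, 11, 3) = 3
L (MIN): min(4, 12, 4) = 4
I (MAX): max(12, 3, 4) = 12
Root (MIN): min(4, 3, 12) = 3

3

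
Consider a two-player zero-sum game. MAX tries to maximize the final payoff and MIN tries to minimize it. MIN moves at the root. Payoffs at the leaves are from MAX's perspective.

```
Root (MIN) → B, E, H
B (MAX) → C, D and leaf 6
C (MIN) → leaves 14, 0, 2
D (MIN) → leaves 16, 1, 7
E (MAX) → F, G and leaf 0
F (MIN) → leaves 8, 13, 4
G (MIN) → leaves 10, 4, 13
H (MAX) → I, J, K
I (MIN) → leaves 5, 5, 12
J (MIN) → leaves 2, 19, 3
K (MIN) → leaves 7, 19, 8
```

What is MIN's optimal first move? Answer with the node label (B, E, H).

E

C (MIN): min(14, 0, 2) = 0
D (MIN): min(16, 1, 7) = 1
B (MAX): max(0, 1, 6) = 6
F (MIN): min(8, 13, 4) = 4
G (MIN): min(10, 4, 13) = 4
E (MAX): max(4, 4, 0) = 4
I (MIN): min(5, 5, 12) = 5
J (MIN): min(2, 19, 3) = 2
K (MIN): min(7, 19, 8) = 7
H (MAX): max(5, 2, 7) = 7
Root (MIN): min(6, 4, 7) = 4
MIN picks the child with the lowest value: E (value 4).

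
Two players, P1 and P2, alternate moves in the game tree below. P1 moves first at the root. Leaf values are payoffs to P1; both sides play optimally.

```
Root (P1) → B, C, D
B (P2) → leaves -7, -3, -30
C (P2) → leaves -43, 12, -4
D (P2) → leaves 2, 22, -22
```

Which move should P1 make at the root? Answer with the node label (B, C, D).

D

B (P2): min(-7, -3, -30) = -30
C (P2): min(-43, 12, -4) = -43
D (P2): min(2, 22, -22) = -22
Root (P1): max(-30, -43, -22) = -22
P1 picks the child with the highest value: D (value -22).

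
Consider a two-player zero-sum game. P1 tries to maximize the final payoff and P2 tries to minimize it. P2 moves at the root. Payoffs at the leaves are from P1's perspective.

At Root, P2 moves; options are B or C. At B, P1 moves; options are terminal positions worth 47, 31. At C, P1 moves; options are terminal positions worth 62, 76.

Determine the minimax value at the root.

47

B (P1): max(47, 31) = 47
C (P1): max(62, 76) = 76
Root (P2): min(47, 76) = 47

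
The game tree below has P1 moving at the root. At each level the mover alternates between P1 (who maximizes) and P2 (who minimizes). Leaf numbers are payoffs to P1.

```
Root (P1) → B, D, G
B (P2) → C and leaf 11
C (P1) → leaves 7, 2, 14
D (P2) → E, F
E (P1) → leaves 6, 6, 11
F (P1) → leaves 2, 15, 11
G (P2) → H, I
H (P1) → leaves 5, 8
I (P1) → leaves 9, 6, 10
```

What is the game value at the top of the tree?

11

C (P1): max(7, 2, 14) = 14
B (P2): min(14, 11) = 11
E (P1): max(6, 6, 11) = 11
F (P1): max(2, 15, 11) = 15
D (P2): min(11, 15) = 11
H (P1): max(5, 8) = 8
I (P1): max(9, 6, 10) = 10
G (P2): min(8, 10) = 8
Root (P1): max(11, 11, 8) = 11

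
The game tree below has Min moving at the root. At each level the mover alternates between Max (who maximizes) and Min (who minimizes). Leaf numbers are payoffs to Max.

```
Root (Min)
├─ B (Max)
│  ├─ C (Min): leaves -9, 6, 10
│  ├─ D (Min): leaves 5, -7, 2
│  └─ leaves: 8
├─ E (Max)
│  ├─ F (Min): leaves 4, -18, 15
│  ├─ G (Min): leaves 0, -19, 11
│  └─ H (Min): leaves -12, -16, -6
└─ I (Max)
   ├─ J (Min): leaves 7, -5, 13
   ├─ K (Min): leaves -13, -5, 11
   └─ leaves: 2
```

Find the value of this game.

C (Min): min(-9, 6, 10) = -9
D (Min): min(5, -7, 2) = -7
B (Max): max(-9, -7, 8) = 8
F (Min): min(4, -18, 15) = -18
G (Min): min(0, -19, 11) = -19
H (Min): min(-12, -16, -6) = -16
E (Max): max(-18, -19, -16) = -16
J (Min): min(7, -5, 13) = -5
K (Min): min(-13, -5, 11) = -13
I (Max): max(-5, -13, 2) = 2
Root (Min): min(8, -16, 2) = -16

-16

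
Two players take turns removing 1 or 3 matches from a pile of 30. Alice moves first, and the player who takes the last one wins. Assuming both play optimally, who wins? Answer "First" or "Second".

Second

W/L table (W = player to move can force a win):
i:   0  1  2  3  4  5  6  7  8  9 10 11 12 13 14 15 16 17 18 19 20 21 22 23 24 25 26 27 28 29 30
     L  W  L  W  L  W  L  W  L  W  L  W  L  W  L  W  L  W  L  W  L  W  L  W  L  W  L  W  L  W  L
Position 30 is L, so the second player wins.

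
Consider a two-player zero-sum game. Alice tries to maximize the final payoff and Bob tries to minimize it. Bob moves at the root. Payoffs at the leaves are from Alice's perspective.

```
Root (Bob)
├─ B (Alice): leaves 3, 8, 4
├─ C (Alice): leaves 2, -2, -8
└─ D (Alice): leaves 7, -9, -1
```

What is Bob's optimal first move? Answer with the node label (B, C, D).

B (Alice): max(3, 8, 4) = 8
C (Alice): max(2, -2, -8) = 2
D (Alice): max(7, -9, -1) = 7
Root (Bob): min(8, 2, 7) = 2
Bob picks the child with the lowest value: C (value 2).

C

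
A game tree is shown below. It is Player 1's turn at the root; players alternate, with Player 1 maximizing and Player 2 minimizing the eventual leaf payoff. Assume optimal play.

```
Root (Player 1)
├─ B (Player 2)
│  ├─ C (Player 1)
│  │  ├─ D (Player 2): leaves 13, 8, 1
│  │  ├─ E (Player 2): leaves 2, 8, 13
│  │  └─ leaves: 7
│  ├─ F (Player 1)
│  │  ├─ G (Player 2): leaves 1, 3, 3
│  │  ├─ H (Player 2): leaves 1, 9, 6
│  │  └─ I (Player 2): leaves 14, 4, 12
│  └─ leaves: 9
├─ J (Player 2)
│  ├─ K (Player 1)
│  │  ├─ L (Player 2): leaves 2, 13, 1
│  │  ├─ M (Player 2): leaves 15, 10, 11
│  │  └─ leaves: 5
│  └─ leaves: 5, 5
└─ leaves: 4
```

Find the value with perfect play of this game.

5

D (Player 2): min(13, 8, 1) = 1
E (Player 2): min(2, 8, 13) = 2
C (Player 1): max(1, 2, 7) = 7
G (Player 2): min(1, 3, 3) = 1
H (Player 2): min(1, 9, 6) = 1
I (Player 2): min(14, 4, 12) = 4
F (Player 1): max(1, 1, 4) = 4
B (Player 2): min(7, 4, 9) = 4
L (Player 2): min(2, 13, 1) = 1
M (Player 2): min(15, 10, 11) = 10
K (Player 1): max(1, 10, 5) = 10
J (Player 2): min(10, 5, 5) = 5
Root (Player 1): max(4, 5, 4) = 5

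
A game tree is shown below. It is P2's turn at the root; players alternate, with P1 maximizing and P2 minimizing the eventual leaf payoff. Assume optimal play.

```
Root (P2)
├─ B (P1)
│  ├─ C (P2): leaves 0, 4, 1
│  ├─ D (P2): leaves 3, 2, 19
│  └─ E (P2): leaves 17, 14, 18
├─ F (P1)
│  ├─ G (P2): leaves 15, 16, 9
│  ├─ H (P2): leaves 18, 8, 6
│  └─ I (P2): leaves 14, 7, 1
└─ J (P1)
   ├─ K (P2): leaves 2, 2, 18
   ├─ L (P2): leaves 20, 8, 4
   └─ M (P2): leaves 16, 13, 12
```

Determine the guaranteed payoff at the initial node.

C (P2): min(0, 4, 1) = 0
D (P2): min(3, 2, 19) = 2
E (P2): min(17, 14, 18) = 14
B (P1): max(0, 2, 14) = 14
G (P2): min(15, 16, 9) = 9
H (P2): min(18, 8, 6) = 6
I (P2): min(14, 7, 1) = 1
F (P1): max(9, 6, 1) = 9
K (P2): min(2, 2, 18) = 2
L (P2): min(20, 8, 4) = 4
M (P2): min(16, 13, 12) = 12
J (P1): max(2, 4, 12) = 12
Root (P2): min(14, 9, 12) = 9

9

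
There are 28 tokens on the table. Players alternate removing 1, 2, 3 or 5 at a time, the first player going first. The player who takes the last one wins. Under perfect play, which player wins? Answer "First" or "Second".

Second

i:   0  1  2  3  4  5  6  7  8  9 10 11 12 13 14 15 16 17 18 19 20 21 22 23 24 25 26 27 28
     L  W  W  W  L  W  W  W  L  W  W  W  L  W  W  W  L  W  W  W  L  W  W  W  L  W  W  W  L
Position 28 is L, so the second player wins.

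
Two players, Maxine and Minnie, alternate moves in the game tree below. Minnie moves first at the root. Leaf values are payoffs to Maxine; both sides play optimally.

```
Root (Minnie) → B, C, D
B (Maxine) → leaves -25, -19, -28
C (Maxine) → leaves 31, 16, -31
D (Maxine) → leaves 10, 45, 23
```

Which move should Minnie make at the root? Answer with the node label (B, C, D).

B

B (Maxine): max(-25, -19, -28) = -19
C (Maxine): max(31, 16, -31) = 31
D (Maxine): max(10, 45, 23) = 45
Root (Minnie): min(-19, 31, 45) = -19
Minnie picks the child with the lowest value: B (value -19).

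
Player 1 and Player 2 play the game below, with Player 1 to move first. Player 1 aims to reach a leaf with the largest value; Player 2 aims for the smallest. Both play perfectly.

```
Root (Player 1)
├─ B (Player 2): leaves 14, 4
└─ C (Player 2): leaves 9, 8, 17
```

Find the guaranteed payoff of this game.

8

B (Player 2): min(14, 4) = 4
C (Player 2): min(9, 8, 17) = 8
Root (Player 1): max(4, 8) = 8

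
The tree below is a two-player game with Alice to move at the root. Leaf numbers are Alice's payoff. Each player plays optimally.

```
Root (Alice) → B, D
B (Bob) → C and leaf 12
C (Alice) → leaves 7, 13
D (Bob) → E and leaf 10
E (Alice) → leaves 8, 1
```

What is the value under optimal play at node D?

8

E: max(8, 1) = 8
D: min(8, 10) = 8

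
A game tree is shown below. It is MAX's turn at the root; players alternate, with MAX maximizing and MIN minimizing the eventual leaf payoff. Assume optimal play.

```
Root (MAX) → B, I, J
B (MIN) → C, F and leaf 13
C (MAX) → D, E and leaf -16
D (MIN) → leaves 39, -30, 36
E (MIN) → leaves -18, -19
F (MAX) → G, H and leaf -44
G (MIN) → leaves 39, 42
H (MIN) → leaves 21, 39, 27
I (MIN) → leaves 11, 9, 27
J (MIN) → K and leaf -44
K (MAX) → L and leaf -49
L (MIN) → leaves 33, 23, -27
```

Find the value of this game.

D (MIN): min(39, -30, 36) = -30
E (MIN): min(-18, -19) = -19
C (MAX): max(-30, -19, -16) = -16
G (MIN): min(39, 42) = 39
H (MIN): min(21, 39, 27) = 21
F (MAX): max(39, 21, -44) = 39
B (MIN): min(-16, 39, 13) = -16
I (MIN): min(11, 9, 27) = 9
L (MIN): min(33, 23, -27) = -27
K (MAX): max(-27, -49) = -27
J (MIN): min(-27, -44) = -44
Root (MAX): max(-16, 9, -44) = 9

9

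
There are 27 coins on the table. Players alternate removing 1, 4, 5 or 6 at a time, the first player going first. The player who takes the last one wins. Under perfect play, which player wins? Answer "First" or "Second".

Compute winning (W) and losing (L) positions by backward induction:
i:   0  1  2  3  4  5  6  7  8  9 10 11 12 13 14 15 16 17 18 19 20 21 22 23 24 25 26 27
     L  W  L  W  W  W  W  W  W  L  W  L  W  W  W  W  W  W  L  W  L  W  W  W  W  W  W  L
Position 27 is L, so the second player wins.

Second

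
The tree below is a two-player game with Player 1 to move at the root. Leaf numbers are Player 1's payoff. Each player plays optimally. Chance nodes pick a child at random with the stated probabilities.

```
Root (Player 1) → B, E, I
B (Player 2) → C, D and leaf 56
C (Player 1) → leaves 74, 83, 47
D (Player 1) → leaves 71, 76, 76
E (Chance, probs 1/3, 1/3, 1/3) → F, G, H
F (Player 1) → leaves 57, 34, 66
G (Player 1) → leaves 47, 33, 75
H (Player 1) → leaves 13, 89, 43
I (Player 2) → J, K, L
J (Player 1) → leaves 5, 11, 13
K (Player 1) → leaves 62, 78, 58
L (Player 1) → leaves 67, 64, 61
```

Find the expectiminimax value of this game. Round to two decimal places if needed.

76.67

C (Player 1): max(74, 83, 47) = 83
D (Player 1): max(71, 76, 76) = 76
B (Player 2): min(83, 76, 56) = 56
F (Player 1): max(57, 34, 66) = 66
G (Player 1): max(47, 33, 75) = 75
H (Player 1): max(13, 89, 43) = 89
E (Chance): 1/3·66 + 1/3·75 + 1/3·89 = 76.67
J (Player 1): max(5, 11, 13) = 13
K (Player 1): max(62, 78, 58) = 78
L (Player 1): max(67, 64, 61) = 67
I (Player 2): min(13, 78, 67) = 13
Root (Player 1): max(56, 76.67, 13) = 76.67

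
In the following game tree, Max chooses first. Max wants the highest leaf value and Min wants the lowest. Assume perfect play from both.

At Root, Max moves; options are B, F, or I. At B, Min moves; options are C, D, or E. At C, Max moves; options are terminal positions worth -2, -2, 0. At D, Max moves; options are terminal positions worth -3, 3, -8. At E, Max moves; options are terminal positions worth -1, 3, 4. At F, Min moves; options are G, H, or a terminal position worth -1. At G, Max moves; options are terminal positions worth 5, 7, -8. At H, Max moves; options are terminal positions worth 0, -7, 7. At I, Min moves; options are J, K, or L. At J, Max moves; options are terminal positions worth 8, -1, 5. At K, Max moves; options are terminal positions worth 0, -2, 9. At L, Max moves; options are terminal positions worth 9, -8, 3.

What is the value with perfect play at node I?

J: max(8, -1, 5) = 8
K: max(0, -2, 9) = 9
L: max(9, -8, 3) = 9
I: min(8, 9, 9) = 8

8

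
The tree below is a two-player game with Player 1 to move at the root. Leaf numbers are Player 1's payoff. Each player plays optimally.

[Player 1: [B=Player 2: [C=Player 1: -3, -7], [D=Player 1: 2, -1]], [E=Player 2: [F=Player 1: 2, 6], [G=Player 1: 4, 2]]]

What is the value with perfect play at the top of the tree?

4

C (Player 1): max(-3, -7) = -3
D (Player 1): max(2, -1) = 2
B (Player 2): min(-3, 2) = -3
F (Player 1): max(2, 6) = 6
G (Player 1): max(4, 2) = 4
E (Player 2): min(6, 4) = 4
Root (Player 1): max(-3, 4) = 4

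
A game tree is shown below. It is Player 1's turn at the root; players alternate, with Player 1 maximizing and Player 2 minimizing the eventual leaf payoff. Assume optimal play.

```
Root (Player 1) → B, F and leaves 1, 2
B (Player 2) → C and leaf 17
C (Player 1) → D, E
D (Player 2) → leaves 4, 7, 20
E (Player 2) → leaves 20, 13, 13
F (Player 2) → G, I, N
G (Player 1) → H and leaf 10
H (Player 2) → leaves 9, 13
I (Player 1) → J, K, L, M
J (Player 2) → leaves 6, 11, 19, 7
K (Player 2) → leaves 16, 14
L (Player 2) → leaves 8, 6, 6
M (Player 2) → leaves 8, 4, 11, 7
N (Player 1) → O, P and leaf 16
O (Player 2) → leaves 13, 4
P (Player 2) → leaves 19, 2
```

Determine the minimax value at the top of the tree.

D (Player 2): min(4, 7, 20) = 4
E (Player 2): min(20, 13, 13) = 13
C (Player 1): max(4, 13) = 13
B (Player 2): min(13, 17) = 13
H (Player 2): min(9, 13) = 9
G (Player 1): max(9, 10) = 10
J (Player 2): min(6, 11, 19, 7) = 6
K (Player 2): min(16, 14) = 14
L (Player 2): min(8, 6, 6) = 6
M (Player 2): min(8, 4, 11, 7) = 4
I (Player 1): max(6, 14, 6, 4) = 14
O (Player 2): min(13, 4) = 4
P (Player 2): min(19, 2) = 2
N (Player 1): max(4, 2, 16) = 16
F (Player 2): min(10, 14, 16) = 10
Root (Player 1): max(13, 10, 1, 2) = 13

13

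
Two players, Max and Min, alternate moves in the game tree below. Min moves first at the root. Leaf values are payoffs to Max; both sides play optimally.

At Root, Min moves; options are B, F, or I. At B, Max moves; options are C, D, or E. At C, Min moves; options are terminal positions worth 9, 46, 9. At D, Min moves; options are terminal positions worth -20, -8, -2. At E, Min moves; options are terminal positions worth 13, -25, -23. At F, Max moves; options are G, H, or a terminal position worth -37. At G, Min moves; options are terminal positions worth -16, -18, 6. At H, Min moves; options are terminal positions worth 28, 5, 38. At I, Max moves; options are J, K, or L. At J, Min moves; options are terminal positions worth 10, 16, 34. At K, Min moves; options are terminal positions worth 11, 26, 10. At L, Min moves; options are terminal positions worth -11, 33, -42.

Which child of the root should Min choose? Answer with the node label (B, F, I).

C (Min): min(9, 46, 9) = 9
D (Min): min(-20, -8, -2) = -20
E (Min): min(13, -25, -23) = -25
B (Max): max(9, -20, -25) = 9
G (Min): min(-16, -18, 6) = -18
H (Min): min(28, 5, 38) = 5
F (Max): max(-18, 5, -37) = 5
J (Min): min(10, 16, 34) = 10
K (Min): min(11, 26, 10) = 10
L (Min): min(-11, 33, -42) = -42
I (Max): max(10, 10, -42) = 10
Root (Min): min(9, 5, 10) = 5
Min picks the child with the lowest value: F (value 5).

F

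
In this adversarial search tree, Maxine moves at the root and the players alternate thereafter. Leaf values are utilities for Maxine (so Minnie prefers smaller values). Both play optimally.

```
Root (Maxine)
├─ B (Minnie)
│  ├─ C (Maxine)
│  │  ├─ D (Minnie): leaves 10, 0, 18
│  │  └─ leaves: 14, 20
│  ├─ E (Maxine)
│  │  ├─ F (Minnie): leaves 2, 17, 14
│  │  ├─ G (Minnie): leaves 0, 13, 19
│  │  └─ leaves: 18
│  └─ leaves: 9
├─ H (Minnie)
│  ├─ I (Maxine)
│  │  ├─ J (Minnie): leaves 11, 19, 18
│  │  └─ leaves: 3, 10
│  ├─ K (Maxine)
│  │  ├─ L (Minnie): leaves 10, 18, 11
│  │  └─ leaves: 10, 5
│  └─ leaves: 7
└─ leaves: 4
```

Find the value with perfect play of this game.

D (Minnie): min(10, 0, 18) = 0
C (Maxine): max(0, 14, 20) = 20
F (Minnie): min(2, 17, 14) = 2
G (Minnie): min(0, 13, 19) = 0
E (Maxine): max(2, 0, 18) = 18
B (Minnie): min(20, 18, 9) = 9
J (Minnie): min(11, 19, 18) = 11
I (Maxine): max(11, 3, 10) = 11
L (Minnie): min(10, 18, 11) = 10
K (Maxine): max(10, 10, 5) = 10
H (Minnie): min(11, 10, 7) = 7
Root (Maxine): max(9, 7, 4) = 9

9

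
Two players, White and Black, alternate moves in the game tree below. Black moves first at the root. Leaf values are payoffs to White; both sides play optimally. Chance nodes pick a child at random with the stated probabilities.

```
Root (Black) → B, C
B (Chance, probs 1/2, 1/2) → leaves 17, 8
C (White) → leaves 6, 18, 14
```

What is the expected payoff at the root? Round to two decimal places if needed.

12.5

B (Chance): 1/2·17 + 1/2·8 = 12.5
C (White): max(6, 18, 14) = 18
Root (Black): min(12.5, 18) = 12.5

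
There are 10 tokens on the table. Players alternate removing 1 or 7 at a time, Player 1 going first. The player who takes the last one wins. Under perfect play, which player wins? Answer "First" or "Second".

Compute winning (W) and losing (L) positions by backward induction:
i:   0  1  2  3  4  5  6  7  8  9 10
     L  W  L  W  L  W  L  W  L  W  L
Position 10 is L, so the second player wins.

Second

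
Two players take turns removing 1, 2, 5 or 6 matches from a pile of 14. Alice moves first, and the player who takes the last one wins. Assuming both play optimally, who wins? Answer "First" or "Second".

Compute winning (W) and losing (L) positions by backward induction:
i:   0  1  2  3  4  5  6  7  8  9 10 11 12 13 14
     L  W  W  L  W  W  W  L  W  W  L  W  W  W  L
Position 14 is L, so the second player wins.

Second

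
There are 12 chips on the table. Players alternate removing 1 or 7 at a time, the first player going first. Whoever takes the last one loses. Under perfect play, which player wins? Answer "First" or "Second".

First

Compute winning (W) and losing (L) positions by backward induction:
i:   0  1  2  3  4  5  6  7  8  9 10 11 12
     W  L  W  L  W  L  W  L  W  L  W  L  W
Position 12 is W, so the first player wins.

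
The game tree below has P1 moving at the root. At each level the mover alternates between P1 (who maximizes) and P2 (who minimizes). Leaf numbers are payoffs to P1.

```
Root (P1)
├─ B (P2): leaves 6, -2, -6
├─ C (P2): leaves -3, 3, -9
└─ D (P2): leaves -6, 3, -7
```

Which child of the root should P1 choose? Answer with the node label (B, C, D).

B (P2): min(6, -2, -6) = -6
C (P2): min(-3, 3, -9) = -9
D (P2): min(-6, 3, -7) = -7
Root (P1): max(-6, -9, -7) = -6
P1 picks the child with the highest value: B (value -6).

B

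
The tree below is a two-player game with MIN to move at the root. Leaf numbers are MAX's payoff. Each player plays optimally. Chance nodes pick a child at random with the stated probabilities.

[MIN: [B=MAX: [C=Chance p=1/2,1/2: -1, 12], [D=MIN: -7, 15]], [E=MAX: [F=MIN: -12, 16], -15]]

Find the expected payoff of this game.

-12

C (Chance): 1/2·-1 + 1/2·12 = 5.5
D (MIN): min(-7, 15) = -7
B (MAX): max(5.5, -7) = 5.5
F (MIN): min(-12, 16) = -12
E (MAX): max(-12, -15) = -12
Root (MIN): min(5.5, -12) = -12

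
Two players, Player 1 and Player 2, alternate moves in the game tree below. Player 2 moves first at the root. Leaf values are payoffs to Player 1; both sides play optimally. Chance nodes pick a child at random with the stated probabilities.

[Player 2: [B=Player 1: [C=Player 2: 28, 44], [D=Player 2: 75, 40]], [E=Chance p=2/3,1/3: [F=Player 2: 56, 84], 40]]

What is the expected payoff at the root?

C (Player 2): min(28, 44) = 28
D (Player 2): min(75, 40) = 40
B (Player 1): max(28, 40) = 40
F (Player 2): min(56, 84) = 56
E (Chance): 2/3·56 + 1/3·40 = 50.67
Root (Player 2): min(40, 50.67) = 40

40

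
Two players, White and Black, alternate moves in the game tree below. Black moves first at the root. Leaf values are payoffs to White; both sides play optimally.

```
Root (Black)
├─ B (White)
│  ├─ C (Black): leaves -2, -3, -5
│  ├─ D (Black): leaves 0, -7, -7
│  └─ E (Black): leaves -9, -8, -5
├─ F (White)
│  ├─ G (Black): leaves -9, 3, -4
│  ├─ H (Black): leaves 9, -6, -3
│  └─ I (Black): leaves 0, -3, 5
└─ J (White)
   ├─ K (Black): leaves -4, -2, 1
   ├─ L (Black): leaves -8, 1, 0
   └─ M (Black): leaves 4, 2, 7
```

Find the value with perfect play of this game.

-5

C (Black): min(-2, -3, -5) = -5
D (Black): min(0, -7, -7) = -7
E (Black): min(-9, -8, -5) = -9
B (White): max(-5, -7, -9) = -5
G (Black): min(-9, 3, -4) = -9
H (Black): min(9, -6, -3) = -6
I (Black): min(0, -3, 5) = -3
F (White): max(-9, -6, -3) = -3
K (Black): min(-4, -2, 1) = -4
L (Black): min(-8, 1, 0) = -8
M (Black): min(4, 2, 7) = 2
J (White): max(-4, -8, 2) = 2
Root (Black): min(-5, -3, 2) = -5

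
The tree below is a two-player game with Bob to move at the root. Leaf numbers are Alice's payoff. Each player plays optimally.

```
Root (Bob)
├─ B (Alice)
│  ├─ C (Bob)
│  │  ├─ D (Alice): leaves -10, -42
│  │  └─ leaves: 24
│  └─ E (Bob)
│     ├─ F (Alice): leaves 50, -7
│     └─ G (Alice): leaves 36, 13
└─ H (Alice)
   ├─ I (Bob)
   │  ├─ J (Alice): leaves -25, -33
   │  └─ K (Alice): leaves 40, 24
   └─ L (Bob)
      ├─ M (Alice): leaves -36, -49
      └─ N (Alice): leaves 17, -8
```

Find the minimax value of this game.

-25

D (Alice): max(-10, -42) = -10
C (Bob): min(-10, 24) = -10
F (Alice): max(50, -7) = 50
G (Alice): max(36, 13) = 36
E (Bob): min(50, 36) = 36
B (Alice): max(-10, 36) = 36
J (Alice): max(-25, -33) = -25
K (Alice): max(40, 24) = 40
I (Bob): min(-25, 40) = -25
M (Alice): max(-36, -49) = -36
N (Alice): max(17, -8) = 17
L (Bob): min(-36, 17) = -36
H (Alice): max(-25, -36) = -25
Root (Bob): min(36, -25) = -25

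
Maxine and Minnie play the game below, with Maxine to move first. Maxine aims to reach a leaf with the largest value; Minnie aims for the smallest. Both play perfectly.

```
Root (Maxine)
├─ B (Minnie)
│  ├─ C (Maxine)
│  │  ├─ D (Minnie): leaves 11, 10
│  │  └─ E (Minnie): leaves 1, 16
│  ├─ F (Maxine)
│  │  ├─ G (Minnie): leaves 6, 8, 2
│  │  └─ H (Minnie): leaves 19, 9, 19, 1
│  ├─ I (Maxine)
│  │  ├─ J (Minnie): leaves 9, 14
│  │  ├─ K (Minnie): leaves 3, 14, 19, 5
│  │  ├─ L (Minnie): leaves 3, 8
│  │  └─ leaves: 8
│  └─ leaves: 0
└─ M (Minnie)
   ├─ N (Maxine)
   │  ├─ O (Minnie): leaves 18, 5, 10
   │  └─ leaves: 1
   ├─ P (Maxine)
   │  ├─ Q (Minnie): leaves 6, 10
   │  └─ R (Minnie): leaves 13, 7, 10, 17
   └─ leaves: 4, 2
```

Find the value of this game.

D (Minnie): min(11, 10) = 10
E (Minnie): min(1, 16) = 1
C (Maxine): max(10, 1) = 10
G (Minnie): min(6, 8, 2) = 2
H (Minnie): min(19, 9, 19, 1) = 1
F (Maxine): max(2, 1) = 2
J (Minnie): min(9, 14) = 9
K (Minnie): min(3, 14, 19, 5) = 3
L (Minnie): min(3, 8) = 3
I (Maxine): max(9, 3, 3, 8) = 9
B (Minnie): min(10, 2, 9, 0) = 0
O (Minnie): min(18, 5, 10) = 5
N (Maxine): max(5, 1) = 5
Q (Minnie): min(6, 10) = 6
R (Minnie): min(13, 7, 10, 17) = 7
P (Maxine): max(6, 7) = 7
M (Minnie): min(5, 7, 4, 2) = 2
Root (Maxine): max(0, 2) = 2

2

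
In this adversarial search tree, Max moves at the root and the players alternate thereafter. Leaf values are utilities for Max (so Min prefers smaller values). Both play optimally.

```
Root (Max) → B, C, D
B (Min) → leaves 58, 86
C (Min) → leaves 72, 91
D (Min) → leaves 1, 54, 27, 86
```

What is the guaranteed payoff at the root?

B (Min): min(58, 86) = 58
C (Min): min(72, 91) = 72
D (Min): min(1, 54, 27, 86) = 1
Root (Max): max(58, 72, 1) = 72

72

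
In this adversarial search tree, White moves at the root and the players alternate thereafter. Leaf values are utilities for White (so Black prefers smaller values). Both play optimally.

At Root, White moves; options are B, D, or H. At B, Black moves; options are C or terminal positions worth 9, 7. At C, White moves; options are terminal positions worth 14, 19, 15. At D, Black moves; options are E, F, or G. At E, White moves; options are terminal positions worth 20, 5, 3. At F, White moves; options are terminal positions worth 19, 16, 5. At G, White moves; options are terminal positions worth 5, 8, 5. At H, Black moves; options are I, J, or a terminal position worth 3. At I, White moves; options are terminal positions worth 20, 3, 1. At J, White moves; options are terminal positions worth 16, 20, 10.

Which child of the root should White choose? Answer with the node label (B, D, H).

D

C (White): max(14, 19, 15) = 19
B (Black): min(19, 9, 7) = 7
E (White): max(20, 5, 3) = 20
F (White): max(19, 16, 5) = 19
G (White): max(5, 8, 5) = 8
D (Black): min(20, 19, 8) = 8
I (White): max(20, 3, 1) = 20
J (White): max(16, 20, 10) = 20
H (Black): min(20, 20, 3) = 3
Root (White): max(7, 8, 3) = 8
White picks the child with the highest value: D (value 8).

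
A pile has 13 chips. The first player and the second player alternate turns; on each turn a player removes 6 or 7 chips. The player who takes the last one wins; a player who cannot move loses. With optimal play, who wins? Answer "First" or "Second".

Second

i:   0  1  2  3  4  5  6  7  8  9 10 11 12 13
     L  L  L  L  L  L  W  W  W  W  W  W  W  L
Position 13 is L, so the second player wins.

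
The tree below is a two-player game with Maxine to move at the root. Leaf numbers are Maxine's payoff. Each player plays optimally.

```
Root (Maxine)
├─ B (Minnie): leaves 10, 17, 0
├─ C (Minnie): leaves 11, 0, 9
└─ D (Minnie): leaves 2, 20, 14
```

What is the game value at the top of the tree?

B (Minnie): min(10, 17, 0) = 0
C (Minnie): min(11, 0, 9) = 0
D (Minnie): min(2, 20, 14) = 2
Root (Maxine): max(0, 0, 2) = 2

2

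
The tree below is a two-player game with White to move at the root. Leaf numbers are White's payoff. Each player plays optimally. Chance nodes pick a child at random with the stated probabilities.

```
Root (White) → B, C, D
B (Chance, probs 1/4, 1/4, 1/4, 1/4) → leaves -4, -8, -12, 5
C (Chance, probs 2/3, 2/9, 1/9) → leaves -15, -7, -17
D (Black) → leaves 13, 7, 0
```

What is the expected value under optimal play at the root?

B (Chance): 1/4·-4 + 1/4·-8 + 1/4·-12 + 1/4·5 = -4.75
C (Chance): 2/3·-15 + 2/9·-7 + 1/9·-17 = -13.44
D (Black): min(13, 7, 0) = 0
Root (White): max(-4.75, -13.44, 0) = 0

0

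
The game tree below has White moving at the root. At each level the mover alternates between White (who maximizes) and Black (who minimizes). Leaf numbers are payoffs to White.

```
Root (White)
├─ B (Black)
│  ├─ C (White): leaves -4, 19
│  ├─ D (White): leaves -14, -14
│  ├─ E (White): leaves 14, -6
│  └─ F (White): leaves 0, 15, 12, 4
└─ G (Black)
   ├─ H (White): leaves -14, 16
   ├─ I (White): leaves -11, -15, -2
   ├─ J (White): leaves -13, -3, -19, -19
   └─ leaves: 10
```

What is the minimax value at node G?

-3

H: max(-14, 16) = 16
I: max(-11, -15, -2) = -2
J: max(-13, -3, -19, -19) = -3
G: min(16, -2, -3, 10) = -3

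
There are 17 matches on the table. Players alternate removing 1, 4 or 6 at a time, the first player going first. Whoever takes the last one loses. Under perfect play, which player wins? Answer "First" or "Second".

First

Positions where the player to move wins (W) vs loses (L):
i:   0  1  2  3  4  5  6  7  8  9 10 11 12 13 14 15 16 17
     W  L  W  L  W  W  L  W  L  W  W  L  W  L  W  W  L  W
Position 17 is W, so the first player wins.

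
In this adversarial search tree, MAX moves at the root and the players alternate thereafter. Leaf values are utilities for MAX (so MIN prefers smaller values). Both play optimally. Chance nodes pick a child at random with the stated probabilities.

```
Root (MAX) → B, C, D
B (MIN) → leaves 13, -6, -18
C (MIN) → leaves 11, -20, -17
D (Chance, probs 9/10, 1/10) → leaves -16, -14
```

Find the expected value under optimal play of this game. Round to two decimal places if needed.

B (MIN): min(13, -6, -18) = -18
C (MIN): min(11, -20, -17) = -20
D (Chance): 9/10·-16 + 1/10·-14 = -15.8
Root (MAX): max(-18, -20, -15.8) = -15.8

-15.8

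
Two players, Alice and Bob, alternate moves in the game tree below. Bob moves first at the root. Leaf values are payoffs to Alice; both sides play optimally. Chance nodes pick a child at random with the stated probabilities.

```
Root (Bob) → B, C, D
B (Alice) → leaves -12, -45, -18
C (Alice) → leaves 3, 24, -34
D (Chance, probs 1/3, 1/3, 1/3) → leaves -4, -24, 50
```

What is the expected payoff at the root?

-12

B (Alice): max(-12, -45, -18) = -12
C (Alice): max(3, 24, -34) = 24
D (Chance): 1/3·-4 + 1/3·-24 + 1/3·50 = 7.33
Root (Bob): min(-12, 24, 7.33) = -12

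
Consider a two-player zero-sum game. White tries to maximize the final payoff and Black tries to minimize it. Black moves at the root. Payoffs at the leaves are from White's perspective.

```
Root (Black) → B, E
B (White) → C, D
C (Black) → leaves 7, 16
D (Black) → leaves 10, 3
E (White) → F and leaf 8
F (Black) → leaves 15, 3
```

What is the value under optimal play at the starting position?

C (Black): min(7, 16) = 7
D (Black): min(10, 3) = 3
B (White): max(7, 3) = 7
F (Black): min(15, 3) = 3
E (White): max(3, 8) = 8
Root (Black): min(7, 8) = 7

7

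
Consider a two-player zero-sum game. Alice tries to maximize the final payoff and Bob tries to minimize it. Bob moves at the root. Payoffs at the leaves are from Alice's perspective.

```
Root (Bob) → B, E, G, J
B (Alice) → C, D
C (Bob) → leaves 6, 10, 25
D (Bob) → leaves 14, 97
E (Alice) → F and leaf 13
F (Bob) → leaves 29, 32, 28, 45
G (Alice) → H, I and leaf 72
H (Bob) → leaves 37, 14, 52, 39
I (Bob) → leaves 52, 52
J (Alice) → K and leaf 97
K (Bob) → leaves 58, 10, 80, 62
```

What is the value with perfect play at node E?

F: min(29, 32, 28, 45) = 28
E: max(28, 13) = 28

28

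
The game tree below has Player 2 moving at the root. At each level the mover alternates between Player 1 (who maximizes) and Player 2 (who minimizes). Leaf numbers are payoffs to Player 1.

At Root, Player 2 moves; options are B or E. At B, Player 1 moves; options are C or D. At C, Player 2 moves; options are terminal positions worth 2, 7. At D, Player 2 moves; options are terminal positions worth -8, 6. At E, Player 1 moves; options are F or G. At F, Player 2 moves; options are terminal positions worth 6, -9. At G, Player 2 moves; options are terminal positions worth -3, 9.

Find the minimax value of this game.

-3

C (Player 2): min(2, 7) = 2
D (Player 2): min(-8, 6) = -8
B (Player 1): max(2, -8) = 2
F (Player 2): min(6, -9) = -9
G (Player 2): min(-3, 9) = -3
E (Player 1): max(-9, -3) = -3
Root (Player 2): min(2, -3) = -3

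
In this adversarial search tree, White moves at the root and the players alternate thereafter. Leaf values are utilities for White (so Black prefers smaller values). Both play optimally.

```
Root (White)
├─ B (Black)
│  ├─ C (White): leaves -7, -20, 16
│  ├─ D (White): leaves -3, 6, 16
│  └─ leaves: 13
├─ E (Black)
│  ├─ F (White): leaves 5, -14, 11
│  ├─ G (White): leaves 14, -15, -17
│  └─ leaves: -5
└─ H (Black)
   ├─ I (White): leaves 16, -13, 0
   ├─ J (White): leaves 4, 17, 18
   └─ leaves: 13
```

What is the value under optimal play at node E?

-5

F: max(5, -14, 11) = 11
G: max(14, -15, -17) = 14
E: min(11, 14, -5) = -5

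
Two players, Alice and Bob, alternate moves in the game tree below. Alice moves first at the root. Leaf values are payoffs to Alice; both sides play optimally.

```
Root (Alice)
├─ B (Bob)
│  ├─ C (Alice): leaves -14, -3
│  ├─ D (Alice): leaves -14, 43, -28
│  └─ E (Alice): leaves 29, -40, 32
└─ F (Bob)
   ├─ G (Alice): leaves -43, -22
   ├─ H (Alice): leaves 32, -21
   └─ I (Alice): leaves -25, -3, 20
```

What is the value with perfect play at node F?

-22

G: max(-43, -22) = -22
H: max(32, -21) = 32
I: max(-25, -3, 20) = 20
F: min(-22, 32, 20) = -22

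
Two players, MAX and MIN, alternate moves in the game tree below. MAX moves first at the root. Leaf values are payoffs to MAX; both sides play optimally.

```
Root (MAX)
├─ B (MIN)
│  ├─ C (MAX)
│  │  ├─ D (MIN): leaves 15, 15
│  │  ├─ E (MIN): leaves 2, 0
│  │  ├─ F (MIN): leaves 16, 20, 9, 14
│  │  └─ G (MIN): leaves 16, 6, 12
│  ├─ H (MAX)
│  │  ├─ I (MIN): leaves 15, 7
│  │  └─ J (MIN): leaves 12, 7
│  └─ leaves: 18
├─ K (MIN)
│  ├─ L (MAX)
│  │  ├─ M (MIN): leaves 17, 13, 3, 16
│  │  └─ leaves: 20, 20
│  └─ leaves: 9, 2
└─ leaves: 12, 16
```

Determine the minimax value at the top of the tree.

16

D (MIN): min(15, 15) = 15
E (MIN): min(2, 0) = 0
F (MIN): min(16, 20, 9, 14) = 9
G (MIN): min(16, 6, 12) = 6
C (MAX): max(15, 0, 9, 6) = 15
I (MIN): min(15, 7) = 7
J (MIN): min(12, 7) = 7
H (MAX): max(7, 7) = 7
B (MIN): min(15, 7, 18) = 7
M (MIN): min(17, 13, 3, 16) = 3
L (MAX): max(3, 20, 20) = 20
K (MIN): min(20, 9, 2) = 2
Root (MAX): max(7, 2, 12, 16) = 16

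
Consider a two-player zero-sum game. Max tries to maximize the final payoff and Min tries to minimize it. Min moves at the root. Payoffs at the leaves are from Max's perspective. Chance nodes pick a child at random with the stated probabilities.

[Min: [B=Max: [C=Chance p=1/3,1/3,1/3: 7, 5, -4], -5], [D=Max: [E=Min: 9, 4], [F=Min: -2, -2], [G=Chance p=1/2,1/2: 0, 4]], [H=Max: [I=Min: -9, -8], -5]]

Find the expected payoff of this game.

C (Chance): 1/3·7 + 1/3·5 + 1/3·-4 = 2.67
B (Max): max(2.67, -5) = 2.67
E (Min): min(9, 4) = 4
F (Min): min(-2, -2) = -2
G (Chance): 1/2·0 + 1/2·4 = 2
D (Max): max(4, -2, 2) = 4
I (Min): min(-9, -8) = -9
H (Max): max(-9, -5) = -5
Root (Min): min(2.67, 4, -5) = -5

-5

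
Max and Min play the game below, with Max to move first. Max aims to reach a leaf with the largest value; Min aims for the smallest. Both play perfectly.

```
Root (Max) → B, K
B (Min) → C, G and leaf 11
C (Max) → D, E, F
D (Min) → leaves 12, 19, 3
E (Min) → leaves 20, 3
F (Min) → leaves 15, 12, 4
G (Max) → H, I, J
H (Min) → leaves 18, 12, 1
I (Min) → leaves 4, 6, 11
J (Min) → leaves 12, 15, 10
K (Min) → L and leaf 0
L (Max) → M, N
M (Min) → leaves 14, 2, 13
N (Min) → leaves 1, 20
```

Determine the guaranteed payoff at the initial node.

D (Min): min(12, 19, 3) = 3
E (Min): min(20, 3) = 3
F (Min): min(15, 12, 4) = 4
C (Max): max(3, 3, 4) = 4
H (Min): min(18, 12, 1) = 1
I (Min): min(4, 6, 11) = 4
J (Min): min(12, 15, 10) = 10
G (Max): max(1, 4, 10) = 10
B (Min): min(4, 10, 11) = 4
M (Min): min(14, 2, 13) = 2
N (Min): min(1, 20) = 1
L (Max): max(2, 1) = 2
K (Min): min(2, 0) = 0
Root (Max): max(4, 0) = 4

4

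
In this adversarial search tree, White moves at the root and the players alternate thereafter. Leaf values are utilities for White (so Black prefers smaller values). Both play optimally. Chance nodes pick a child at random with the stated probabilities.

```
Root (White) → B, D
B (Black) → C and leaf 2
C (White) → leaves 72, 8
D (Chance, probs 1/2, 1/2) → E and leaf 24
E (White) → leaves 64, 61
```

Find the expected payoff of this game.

C (White): max(72, 8) = 72
B (Black): min(72, 2) = 2
E (White): max(64, 61) = 64
D (Chance): 1/2·64 + 1/2·24 = 44
Root (White): max(2, 44) = 44

44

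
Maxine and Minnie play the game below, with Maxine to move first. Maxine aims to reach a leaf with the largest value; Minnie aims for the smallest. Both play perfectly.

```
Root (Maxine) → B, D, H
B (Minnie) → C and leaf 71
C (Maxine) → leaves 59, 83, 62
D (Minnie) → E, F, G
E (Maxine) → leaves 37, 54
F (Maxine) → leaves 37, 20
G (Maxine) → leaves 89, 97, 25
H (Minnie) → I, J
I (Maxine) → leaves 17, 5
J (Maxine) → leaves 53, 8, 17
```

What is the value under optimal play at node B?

C: max(59, 83, 62) = 83
B: min(83, 71) = 71

71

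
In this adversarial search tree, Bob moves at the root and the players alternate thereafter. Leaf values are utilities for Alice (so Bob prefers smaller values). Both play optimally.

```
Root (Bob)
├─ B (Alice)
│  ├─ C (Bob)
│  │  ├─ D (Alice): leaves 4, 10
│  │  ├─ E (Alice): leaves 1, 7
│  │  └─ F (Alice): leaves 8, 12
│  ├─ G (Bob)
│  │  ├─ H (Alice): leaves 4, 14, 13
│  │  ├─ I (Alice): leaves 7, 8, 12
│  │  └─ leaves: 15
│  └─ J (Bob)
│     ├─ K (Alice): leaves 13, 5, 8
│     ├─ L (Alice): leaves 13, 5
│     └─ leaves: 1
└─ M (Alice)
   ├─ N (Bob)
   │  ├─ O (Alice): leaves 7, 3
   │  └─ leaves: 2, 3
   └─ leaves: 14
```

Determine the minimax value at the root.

12

D (Alice): max(4, 10) = 10
E (Alice): max(1, 7) = 7
F (Alice): max(8, 12) = 12
C (Bob): min(10, 7, 12) = 7
H (Alice): max(4, 14, 13) = 14
I (Alice): max(7, 8, 12) = 12
G (Bob): min(14, 12, 15) = 12
K (Alice): max(13, 5, 8) = 13
L (Alice): max(13, 5) = 13
J (Bob): min(13, 13, 1) = 1
B (Alice): max(7, 12, 1) = 12
O (Alice): max(7, 3) = 7
N (Bob): min(7, 2, 3) = 2
M (Alice): max(2, 14) = 14
Root (Bob): min(12, 14) = 12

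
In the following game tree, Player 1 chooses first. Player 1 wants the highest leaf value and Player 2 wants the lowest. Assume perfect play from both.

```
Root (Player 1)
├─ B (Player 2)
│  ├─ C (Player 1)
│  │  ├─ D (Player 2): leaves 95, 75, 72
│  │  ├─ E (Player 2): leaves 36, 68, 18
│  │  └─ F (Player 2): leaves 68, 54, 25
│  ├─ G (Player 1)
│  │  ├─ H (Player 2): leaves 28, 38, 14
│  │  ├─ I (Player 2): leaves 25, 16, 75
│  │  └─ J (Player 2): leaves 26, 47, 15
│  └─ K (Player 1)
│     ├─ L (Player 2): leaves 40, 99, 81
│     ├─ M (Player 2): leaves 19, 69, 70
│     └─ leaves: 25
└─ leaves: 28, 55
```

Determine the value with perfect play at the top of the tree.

D (Player 2): min(95, 75, 72) = 72
E (Player 2): min(36, 68, 18) = 18
F (Player 2): min(68, 54, 25) = 25
C (Player 1): max(72, 18, 25) = 72
H (Player 2): min(28, 38, 14) = 14
I (Player 2): min(25, 16, 75) = 16
J (Player 2): min(26, 47, 15) = 15
G (Player 1): max(14, 16, 15) = 16
L (Player 2): min(40, 99, 81) = 40
M (Player 2): min(19, 69, 70) = 19
K (Player 1): max(40, 19, 25) = 40
B (Player 2): min(72, 16, 40) = 16
Root (Player 1): max(16, 28, 55) = 55

55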